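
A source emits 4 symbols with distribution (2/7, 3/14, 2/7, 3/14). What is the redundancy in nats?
0.0102 nats

Redundancy measures how far a source is from maximum entropy:
R = H_max - H(X)

Maximum entropy for 4 symbols: H_max = log_e(4) = 1.3863 nats
Actual entropy: H(X) = 1.3761 nats
Redundancy: R = 1.3863 - 1.3761 = 0.0102 nats

This redundancy represents potential for compression: the source could be compressed by 0.0102 nats per symbol.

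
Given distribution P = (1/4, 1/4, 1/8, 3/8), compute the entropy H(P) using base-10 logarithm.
0.5737 dits

Shannon entropy is H(X) = -Σ p(x) log p(x).

For P = (1/4, 1/4, 1/8, 3/8):
H = -1/4 × log_10(1/4) -1/4 × log_10(1/4) -1/8 × log_10(1/8) -3/8 × log_10(3/8)
H = 0.5737 dits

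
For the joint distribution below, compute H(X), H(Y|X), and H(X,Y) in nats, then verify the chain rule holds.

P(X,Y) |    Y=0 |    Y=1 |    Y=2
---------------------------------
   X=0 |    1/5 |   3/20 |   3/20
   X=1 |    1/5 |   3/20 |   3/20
H(X,Y) = 1.7820, H(X) = 0.6931, H(Y|X) = 1.0889 (all in nats)

Chain rule: H(X,Y) = H(X) + H(Y|X)

Left side — joint entropy directly:
H(X,Y) = -Σ p(x,y) log p(x,y) = 1.7820 nats

Right side — compute H(Y|X) from the conditional distributions:
P(X) = (1/2, 1/2), so H(X) = 0.6931 nats
H(Y|X) = Σ_x P(X=x) · H(Y|X=x):
  P(Y|X=0) = (2/5, 3/10, 3/10), H(Y|X=0) = 1.0889, weight P(X=0) = 1/2
  P(Y|X=1) = (2/5, 3/10, 3/10), H(Y|X=1) = 1.0889, weight P(X=1) = 1/2
H(Y|X) = 1.0889 nats

H(X) + H(Y|X) = 0.6931 + 1.0889 = 1.7820 nats

Both sides equal 1.7820 nats. ✓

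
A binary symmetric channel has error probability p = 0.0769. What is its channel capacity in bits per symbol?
0.6088 bits

For a binary symmetric channel (BSC) with error probability p:
Capacity C = 1 - H(p) bits per symbol

where H(p) = -p log₂(p) - (1-p) log₂(1-p) is the binary entropy function.

H(0.0769) = 0.3912 bits
C = 1 - 0.3912 = 0.6088 bits per symbol

This means we can reliably transmit up to 0.6088 bits of information per channel use.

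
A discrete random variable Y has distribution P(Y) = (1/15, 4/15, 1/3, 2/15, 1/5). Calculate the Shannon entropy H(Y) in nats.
1.4898 nats

Shannon entropy is H(X) = -Σ p(x) log p(x).

For P = (1/15, 4/15, 1/3, 2/15, 1/5):
H = -1/15 × log_e(1/15) -4/15 × log_e(4/15) -1/3 × log_e(1/3) -2/15 × log_e(2/15) -1/5 × log_e(1/5)
H = 1.4898 nats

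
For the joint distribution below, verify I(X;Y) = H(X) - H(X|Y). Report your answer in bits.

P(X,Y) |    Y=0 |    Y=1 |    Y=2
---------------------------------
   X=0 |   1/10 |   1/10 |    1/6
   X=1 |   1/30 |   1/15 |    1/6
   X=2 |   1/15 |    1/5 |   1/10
I(X;Y) = 0.0808 bits

Mutual information has multiple equivalent forms:
- I(X;Y) = H(X) - H(X|Y)
- I(X;Y) = H(Y) - H(Y|X)
- I(X;Y) = H(X) + H(Y) - H(X,Y)

Computing all quantities:
H(X) = 1.5700, H(Y) = 1.5179, H(X,Y) = 3.0071
H(X|Y) = 1.4892, H(Y|X) = 1.4371

Verification:
H(X) - H(X|Y) = 1.5700 - 1.4892 = 0.0808
H(Y) - H(Y|X) = 1.5179 - 1.4371 = 0.0808
H(X) + H(Y) - H(X,Y) = 1.5700 + 1.5179 - 3.0071 = 0.0808

All forms give I(X;Y) = 0.0808 bits. ✓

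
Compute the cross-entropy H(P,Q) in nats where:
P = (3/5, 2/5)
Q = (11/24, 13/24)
0.7133 nats

Cross-entropy: H(P,Q) = -Σ p(x) log q(x)

Alternatively: H(P,Q) = H(P) + D_KL(P||Q)
H(P) = 0.6730 nats
D_KL(P||Q) = 0.0403 nats

H(P,Q) = 0.6730 + 0.0403 = 0.7133 nats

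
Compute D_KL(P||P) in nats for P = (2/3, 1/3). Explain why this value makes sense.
0.0000 nats

KL divergence satisfies the Gibbs inequality: D_KL(P||Q) ≥ 0 for all distributions P, Q.

D_KL(P||Q) = Σ p(x) log(p(x)/q(x))
Each term is p(x) × log_e(p(x)/p(x)) = p(x) × log_e(1) = 0, so the sum is 0.
D_KL(P||Q) = 0.0000 nats

When P = Q, the KL divergence is exactly 0, as there is no 'divergence' between identical distributions.

This non-negativity is a fundamental property: relative entropy cannot be negative because it measures how different Q is from P.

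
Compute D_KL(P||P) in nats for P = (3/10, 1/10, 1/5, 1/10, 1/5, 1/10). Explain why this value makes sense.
0.0000 nats

KL divergence satisfies the Gibbs inequality: D_KL(P||Q) ≥ 0 for all distributions P, Q.

D_KL(P||Q) = Σ p(x) log(p(x)/q(x))
Each term is p(x) × log_e(p(x)/p(x)) = p(x) × log_e(1) = 0, so the sum is 0.
D_KL(P||Q) = 0.0000 nats

When P = Q, the KL divergence is exactly 0, as there is no 'divergence' between identical distributions.

This non-negativity is a fundamental property: relative entropy cannot be negative because it measures how different Q is from P.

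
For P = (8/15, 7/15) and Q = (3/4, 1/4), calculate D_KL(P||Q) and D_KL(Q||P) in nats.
D_KL(P||Q) = 0.1094, D_KL(Q||P) = 0.0997

KL divergence is not symmetric: D_KL(P||Q) ≠ D_KL(Q||P) in general.

D_KL(P||Q) = 0.1094 nats
D_KL(Q||P) = 0.0997 nats

No, they are not equal!

This asymmetry is why KL divergence is not a true distance metric.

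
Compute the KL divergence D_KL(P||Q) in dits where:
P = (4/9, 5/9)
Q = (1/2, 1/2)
0.0027 dits

KL divergence: D_KL(P||Q) = Σ p(x) log(p(x)/q(x))

Computing term by term:
  x=0: 4/9 × log_10[(4/9)/(1/2)] = 4/9 × -0.0512 = -0.0227
  x=1: 5/9 × log_10[(5/9)/(1/2)] = 5/9 × 0.0458 = 0.0254

D_KL(P||Q) = 0.0027 dits

Note: KL divergence is always non-negative and equals 0 iff P = Q.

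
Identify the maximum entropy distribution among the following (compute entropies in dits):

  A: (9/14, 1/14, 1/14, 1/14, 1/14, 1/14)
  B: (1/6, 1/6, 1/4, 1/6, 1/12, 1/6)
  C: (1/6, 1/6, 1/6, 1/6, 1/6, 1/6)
C

For a discrete distribution over n outcomes, entropy is maximized by the uniform distribution.

Computing entropies:
H(A) = 0.5327 dits
H(B) = 0.7592 dits
H(C) = 0.7782 dits

The uniform distribution (where all probabilities equal 1/6) achieves the maximum entropy of log_10(6) = 0.7782 dits.

Distribution C has the highest entropy.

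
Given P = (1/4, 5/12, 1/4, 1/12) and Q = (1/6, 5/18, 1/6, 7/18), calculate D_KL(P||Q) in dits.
0.1057 dits

KL divergence: D_KL(P||Q) = Σ p(x) log(p(x)/q(x))

Computing term by term:
  x=0: 1/4 × log_10[(1/4)/(1/6)] = 1/4 × 0.1761 = 0.0440
  x=1: 5/12 × log_10[(5/12)/(5/18)] = 5/12 × 0.1761 = 0.0734
  x=2: 1/4 × log_10[(1/4)/(1/6)] = 1/4 × 0.1761 = 0.0440
  x=3: 1/12 × log_10[(1/12)/(7/18)] = 1/12 × -0.6690 = -0.0558

D_KL(P||Q) = 0.1057 dits

Note: KL divergence is always non-negative and equals 0 iff P = Q.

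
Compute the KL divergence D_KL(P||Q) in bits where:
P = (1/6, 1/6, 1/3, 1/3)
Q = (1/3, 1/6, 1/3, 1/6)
0.1667 bits

KL divergence: D_KL(P||Q) = Σ p(x) log(p(x)/q(x))

Computing term by term:
  x=0: 1/6 × log_2[(1/6)/(1/3)] = 1/6 × -1.0000 = -0.1667
  x=1: 1/6 × log_2[(1/6)/(1/6)] = 1/6 × 0.0000 = 0.0000
  x=2: 1/3 × log_2[(1/3)/(1/3)] = 1/3 × 0.0000 = 0.0000
  x=3: 1/3 × log_2[(1/3)/(1/6)] = 1/3 × 1.0000 = 0.3333

D_KL(P||Q) = 0.1667 bits

Note: KL divergence is always non-negative and equals 0 iff P = Q.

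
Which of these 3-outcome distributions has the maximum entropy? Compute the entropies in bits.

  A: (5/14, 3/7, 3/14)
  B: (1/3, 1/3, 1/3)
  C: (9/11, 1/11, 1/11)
B

For a discrete distribution over n outcomes, entropy is maximized by the uniform distribution.

Computing entropies:
H(A) = 1.5306 bits
H(B) = 1.5850 bits
H(C) = 0.8659 bits

The uniform distribution (where all probabilities equal 1/3) achieves the maximum entropy of log_2(3) = 1.5850 bits.

Distribution B has the highest entropy.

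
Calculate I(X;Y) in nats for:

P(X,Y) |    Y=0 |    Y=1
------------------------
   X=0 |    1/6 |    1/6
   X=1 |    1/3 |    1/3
0.0000 nats

Mutual information: I(X;Y) = H(X) + H(Y) - H(X,Y)

Marginals:
P(X) = (1/3, 2/3), H(X) = 0.6365 nats
P(Y) = (1/2, 1/2), H(Y) = 0.6931 nats

Joint entropy: H(X,Y) = 1.3297 nats

I(X;Y) = 0.6365 + 0.6931 - 1.3297 = 0.0000 nats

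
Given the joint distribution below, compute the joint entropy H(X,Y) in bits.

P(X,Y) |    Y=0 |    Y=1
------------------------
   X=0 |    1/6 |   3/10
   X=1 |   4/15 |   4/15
1.9689 bits

Joint entropy is H(X,Y) = -Σ_{x,y} p(x,y) log p(x,y).

Summing over all non-zero entries:
H(X,Y) = -[1/6·log_2(1/6) + 3/10·log_2(3/10) + 4/15·log_2(4/15) + 4/15·log_2(4/15)]
H(X,Y) = 1.9689 bits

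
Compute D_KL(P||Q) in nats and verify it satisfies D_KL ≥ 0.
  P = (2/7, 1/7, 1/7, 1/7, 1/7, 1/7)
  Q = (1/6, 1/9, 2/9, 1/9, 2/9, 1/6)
0.0775 nats

KL divergence satisfies the Gibbs inequality: D_KL(P||Q) ≥ 0 for all distributions P, Q.

D_KL(P||Q) = Σ p(x) log(p(x)/q(x))
Term by term:
  x=0: 2/7 × log_e[(2/7)/(1/6)] = 0.1540
  x=1: 1/7 × log_e[(1/7)/(1/9)] = 0.0359
  x=2: 1/7 × log_e[(1/7)/(2/9)] = -0.0631
  x=3: 1/7 × log_e[(1/7)/(1/9)] = 0.0359
  x=4: 1/7 × log_e[(1/7)/(2/9)] = -0.0631
  x=5: 1/7 × log_e[(1/7)/(1/6)] = -0.0220
D_KL(P||Q) = 0.0775 nats

D_KL(P||Q) = 0.0775 ≥ 0 ✓

This non-negativity is a fundamental property: relative entropy cannot be negative because it measures how different Q is from P.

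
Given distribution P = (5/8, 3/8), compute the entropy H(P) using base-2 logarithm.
0.9544 bits

Shannon entropy is H(X) = -Σ p(x) log p(x).

For P = (5/8, 3/8):
H = -5/8 × log_2(5/8) -3/8 × log_2(3/8)
H = 0.9544 bits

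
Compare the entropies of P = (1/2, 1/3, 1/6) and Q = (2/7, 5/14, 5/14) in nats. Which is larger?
Q

Computing entropies in nats:
H(P) = 1.0114
H(Q) = 1.0934

Distribution Q has higher entropy.

Intuition: The distribution closer to uniform (more spread out) has higher entropy.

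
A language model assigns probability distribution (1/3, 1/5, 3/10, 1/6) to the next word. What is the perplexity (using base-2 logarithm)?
3.8494

Perplexity is 2^H (or exp(H) for natural log).

First, H = -Σ p log p = 1.9446 bits
Perplexity = 2^1.9446 = 3.8494

Interpretation: The model's uncertainty is equivalent to choosing uniformly among 3.8 options.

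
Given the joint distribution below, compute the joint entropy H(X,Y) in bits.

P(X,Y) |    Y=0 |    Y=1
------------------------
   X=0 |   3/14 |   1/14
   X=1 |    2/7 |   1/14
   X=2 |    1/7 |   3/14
2.4138 bits

Joint entropy is H(X,Y) = -Σ_{x,y} p(x,y) log p(x,y).

Summing over all non-zero entries:
H(X,Y) = -[3/14·log_2(3/14) + 1/14·log_2(1/14) + 2/7·log_2(2/7) + 1/14·log_2(1/14) + 1/7·log_2(1/7) + 3/14·log_2(3/14)]
H(X,Y) = 2.4138 bits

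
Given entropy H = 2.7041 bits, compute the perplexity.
6.5165

Perplexity is 2^H (or exp(H) for natural log).

H = 2.7041 bits
Perplexity = 2^2.7041 = 6.5165

Interpretation: The model's uncertainty is equivalent to choosing uniformly among 6.5 options.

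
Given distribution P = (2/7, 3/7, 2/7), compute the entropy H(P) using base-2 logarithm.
1.5567 bits

Shannon entropy is H(X) = -Σ p(x) log p(x).

For P = (2/7, 3/7, 2/7):
H = -2/7 × log_2(2/7) -3/7 × log_2(3/7) -2/7 × log_2(2/7)
H = 1.5567 bits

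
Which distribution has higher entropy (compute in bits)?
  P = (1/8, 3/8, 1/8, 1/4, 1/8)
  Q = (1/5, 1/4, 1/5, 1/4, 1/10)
Q

Computing entropies in bits:
H(P) = 2.1556
H(Q) = 2.2610

Distribution Q has higher entropy.

Intuition: The distribution closer to uniform (more spread out) has higher entropy.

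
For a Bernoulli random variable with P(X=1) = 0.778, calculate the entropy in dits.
0.2299 dits

The binary entropy function is:
H(p) = -p log(p) - (1-p) log(1-p)

H(0.778) = -0.778 × log_10(0.778) - 0.222 × log_10(0.222)
H(0.778) = 0.2299 dits

Note: Binary entropy is maximized at p=0.5 (H=1 bit) and minimized at p=0 or p=1 (H=0).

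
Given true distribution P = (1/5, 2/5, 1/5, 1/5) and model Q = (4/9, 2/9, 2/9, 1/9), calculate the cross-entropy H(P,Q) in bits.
2.1699 bits

Cross-entropy: H(P,Q) = -Σ p(x) log q(x)

Alternatively: H(P,Q) = H(P) + D_KL(P||Q)
H(P) = 1.9219 bits
D_KL(P||Q) = 0.2480 bits

H(P,Q) = 1.9219 + 0.2480 = 2.1699 bits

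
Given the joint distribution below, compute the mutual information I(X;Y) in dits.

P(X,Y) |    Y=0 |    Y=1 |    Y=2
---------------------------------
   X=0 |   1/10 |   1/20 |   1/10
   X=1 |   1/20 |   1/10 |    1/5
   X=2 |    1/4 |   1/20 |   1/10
0.0419 dits

Mutual information: I(X;Y) = H(X) + H(Y) - H(X,Y)

Marginals:
P(X) = (1/4, 7/20, 2/5), H(X) = 0.4693 dits
P(Y) = (2/5, 1/5, 2/5), H(Y) = 0.4581 dits

Joint entropy: H(X,Y) = 0.8855 dits

I(X;Y) = 0.4693 + 0.4581 - 0.8855 = 0.0419 dits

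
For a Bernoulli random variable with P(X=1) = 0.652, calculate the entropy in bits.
0.9323 bits

The binary entropy function is:
H(p) = -p log(p) - (1-p) log(1-p)

H(0.652) = -0.652 × log_2(0.652) - 0.348 × log_2(0.348)
H(0.652) = 0.9323 bits

Note: Binary entropy is maximized at p=0.5 (H=1 bit) and minimized at p=0 or p=1 (H=0).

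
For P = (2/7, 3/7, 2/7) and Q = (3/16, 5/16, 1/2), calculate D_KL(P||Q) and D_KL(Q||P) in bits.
D_KL(P||Q) = 0.1382, D_KL(Q||P) = 0.1473

KL divergence is not symmetric: D_KL(P||Q) ≠ D_KL(Q||P) in general.

D_KL(P||Q) = 0.1382 bits
D_KL(Q||P) = 0.1473 bits

No, they are not equal!

This asymmetry is why KL divergence is not a true distance metric.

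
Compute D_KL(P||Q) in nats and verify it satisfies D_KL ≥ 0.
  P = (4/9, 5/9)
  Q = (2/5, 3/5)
0.0041 nats

KL divergence satisfies the Gibbs inequality: D_KL(P||Q) ≥ 0 for all distributions P, Q.

D_KL(P||Q) = Σ p(x) log(p(x)/q(x))
Term by term:
  x=0: 4/9 × log_e[(4/9)/(2/5)] = 0.0468
  x=1: 5/9 × log_e[(5/9)/(3/5)] = -0.0428
D_KL(P||Q) = 0.0041 nats

D_KL(P||Q) = 0.0041 ≥ 0 ✓

This non-negativity is a fundamental property: relative entropy cannot be negative because it measures how different Q is from P.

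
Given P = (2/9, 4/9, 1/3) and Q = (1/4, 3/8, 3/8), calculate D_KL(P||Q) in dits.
0.0044 dits

KL divergence: D_KL(P||Q) = Σ p(x) log(p(x)/q(x))

Computing term by term:
  x=0: 2/9 × log_10[(2/9)/(1/4)] = 2/9 × -0.0512 = -0.0114
  x=1: 4/9 × log_10[(4/9)/(3/8)] = 4/9 × 0.0738 = 0.0328
  x=2: 1/3 × log_10[(1/3)/(3/8)] = 1/3 × -0.0512 = -0.0171

D_KL(P||Q) = 0.0044 dits

Note: KL divergence is always non-negative and equals 0 iff P = Q.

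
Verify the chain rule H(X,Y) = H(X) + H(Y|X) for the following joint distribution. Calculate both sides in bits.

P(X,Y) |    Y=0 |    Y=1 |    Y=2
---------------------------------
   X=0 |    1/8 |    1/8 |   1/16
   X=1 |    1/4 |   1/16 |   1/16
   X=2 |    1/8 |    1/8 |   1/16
H(X,Y) = 3.0000, H(X) = 1.5794, H(Y|X) = 1.4206 (all in bits)

Chain rule: H(X,Y) = H(X) + H(Y|X)

Left side — joint entropy directly:
H(X,Y) = -Σ p(x,y) log p(x,y) = 3.0000 bits

Right side — compute H(Y|X) from the conditional distributions:
P(X) = (5/16, 3/8, 5/16), so H(X) = 1.5794 bits
H(Y|X) = Σ_x P(X=x) · H(Y|X=x):
  P(Y|X=0) = (2/5, 2/5, 1/5), H(Y|X=0) = 1.5219, weight P(X=0) = 5/16
  P(Y|X=1) = (2/3, 1/6, 1/6), H(Y|X=1) = 1.2516, weight P(X=1) = 3/8
  P(Y|X=2) = (2/5, 2/5, 1/5), H(Y|X=2) = 1.5219, weight P(X=2) = 5/16
H(Y|X) = 1.4206 bits

H(X) + H(Y|X) = 1.5794 + 1.4206 = 3.0000 bits

Both sides equal 3.0000 bits. ✓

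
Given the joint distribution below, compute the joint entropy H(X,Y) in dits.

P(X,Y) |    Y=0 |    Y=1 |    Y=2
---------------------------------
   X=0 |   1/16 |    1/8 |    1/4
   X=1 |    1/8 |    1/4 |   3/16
0.7384 dits

Joint entropy is H(X,Y) = -Σ_{x,y} p(x,y) log p(x,y).

Summing over all non-zero entries:
H(X,Y) = -[1/16·log_10(1/16) + 1/8·log_10(1/8) + 1/4·log_10(1/4) + 1/8·log_10(1/8) + 1/4·log_10(1/4) + 3/16·log_10(3/16)]
H(X,Y) = 0.7384 dits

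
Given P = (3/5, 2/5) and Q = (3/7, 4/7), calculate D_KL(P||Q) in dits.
0.0257 dits

KL divergence: D_KL(P||Q) = Σ p(x) log(p(x)/q(x))

Computing term by term:
  x=0: 3/5 × log_10[(3/5)/(3/7)] = 3/5 × 0.1461 = 0.0877
  x=1: 2/5 × log_10[(2/5)/(4/7)] = 2/5 × -0.1549 = -0.0620

D_KL(P||Q) = 0.0257 dits

Note: KL divergence is always non-negative and equals 0 iff P = Q.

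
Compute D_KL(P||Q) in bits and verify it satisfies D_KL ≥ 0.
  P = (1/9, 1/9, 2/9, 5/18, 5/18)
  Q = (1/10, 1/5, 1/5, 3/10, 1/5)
0.0573 bits

KL divergence satisfies the Gibbs inequality: D_KL(P||Q) ≥ 0 for all distributions P, Q.

D_KL(P||Q) = Σ p(x) log(p(x)/q(x))
Term by term:
  x=0: 1/9 × log_2[(1/9)/(1/10)] = 0.0169
  x=1: 1/9 × log_2[(1/9)/(1/5)] = -0.0942
  x=2: 2/9 × log_2[(2/9)/(1/5)] = 0.0338
  x=3: 5/18 × log_2[(5/18)/(3/10)] = -0.0308
  x=4: 5/18 × log_2[(5/18)/(1/5)] = 0.1316
D_KL(P||Q) = 0.0573 bits

D_KL(P||Q) = 0.0573 ≥ 0 ✓

This non-negativity is a fundamental property: relative entropy cannot be negative because it measures how different Q is from P.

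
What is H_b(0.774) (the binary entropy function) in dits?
0.2321 dits

The binary entropy function is:
H(p) = -p log(p) - (1-p) log(1-p)

H(0.774) = -0.774 × log_10(0.774) - 0.226 × log_10(0.226)
H(0.774) = 0.2321 dits

Note: Binary entropy is maximized at p=0.5 (H=1 bit) and minimized at p=0 or p=1 (H=0).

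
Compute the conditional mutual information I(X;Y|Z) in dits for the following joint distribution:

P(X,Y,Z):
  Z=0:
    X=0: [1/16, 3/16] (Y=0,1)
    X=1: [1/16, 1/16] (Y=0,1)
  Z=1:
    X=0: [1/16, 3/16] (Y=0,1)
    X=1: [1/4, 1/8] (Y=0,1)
0.0284 dits

Conditional mutual information: I(X;Y|Z) = H(X|Z) + H(Y|Z) - H(X,Y|Z)

H(Z) = 0.2873
H(X,Z) = 0.5737 → H(X|Z) = 0.2863
H(Y,Z) = 0.5791 → H(Y|Z) = 0.2918
H(X,Y,Z) = 0.8371 → H(X,Y|Z) = 0.5497

I(X;Y|Z) = 0.2863 + 0.2918 - 0.5497 = 0.0284 dits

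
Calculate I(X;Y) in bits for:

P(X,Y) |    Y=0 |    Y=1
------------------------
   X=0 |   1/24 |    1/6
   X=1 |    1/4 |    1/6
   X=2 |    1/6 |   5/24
0.0684 bits

Mutual information: I(X;Y) = H(X) + H(Y) - H(X,Y)

Marginals:
P(X) = (5/24, 5/12, 3/8), H(X) = 1.5284 bits
P(Y) = (11/24, 13/24), H(Y) = 0.9950 bits

Joint entropy: H(X,Y) = 2.4550 bits

I(X;Y) = 1.5284 + 0.9950 - 2.4550 = 0.0684 bits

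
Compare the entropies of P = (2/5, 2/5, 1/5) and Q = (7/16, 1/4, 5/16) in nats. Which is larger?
Q

Computing entropies in nats:
H(P) = 1.0549
H(Q) = 1.0717

Distribution Q has higher entropy.

Intuition: The distribution closer to uniform (more spread out) has higher entropy.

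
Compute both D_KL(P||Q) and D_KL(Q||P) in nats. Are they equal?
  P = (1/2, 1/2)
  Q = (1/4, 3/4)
D_KL(P||Q) = 0.1438, D_KL(Q||P) = 0.1308

KL divergence is not symmetric: D_KL(P||Q) ≠ D_KL(Q||P) in general.

D_KL(P||Q) = 0.1438 nats
D_KL(Q||P) = 0.1308 nats

No, they are not equal!

This asymmetry is why KL divergence is not a true distance metric.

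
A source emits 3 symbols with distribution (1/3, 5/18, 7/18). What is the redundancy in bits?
0.0134 bits

Redundancy measures how far a source is from maximum entropy:
R = H_max - H(X)

Maximum entropy for 3 symbols: H_max = log_2(3) = 1.5850 bits
Actual entropy: H(X) = 1.5715 bits
Redundancy: R = 1.5850 - 1.5715 = 0.0134 bits

This redundancy represents potential for compression: the source could be compressed by 0.0134 bits per symbol.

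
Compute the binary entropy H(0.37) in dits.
0.2862 dits

The binary entropy function is:
H(p) = -p log(p) - (1-p) log(1-p)

H(0.37) = -0.37 × log_10(0.37) - 0.63 × log_10(0.63)
H(0.37) = 0.2862 dits

Note: Binary entropy is maximized at p=0.5 (H=1 bit) and minimized at p=0 or p=1 (H=0).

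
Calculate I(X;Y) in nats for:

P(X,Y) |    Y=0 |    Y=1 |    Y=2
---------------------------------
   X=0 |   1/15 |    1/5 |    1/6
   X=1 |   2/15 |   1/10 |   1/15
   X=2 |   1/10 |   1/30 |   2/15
0.0785 nats

Mutual information: I(X;Y) = H(X) + H(Y) - H(X,Y)

Marginals:
P(X) = (13/30, 3/10, 4/15), H(X) = 1.0760 nats
P(Y) = (3/10, 1/3, 11/30), H(Y) = 1.0953 nats

Joint entropy: H(X,Y) = 2.0928 nats

I(X;Y) = 1.0760 + 1.0953 - 2.0928 = 0.0785 nats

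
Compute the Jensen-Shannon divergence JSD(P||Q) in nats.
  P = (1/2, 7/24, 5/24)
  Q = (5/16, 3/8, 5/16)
0.0188 nats

Jensen-Shannon divergence is:
JSD(P||Q) = 0.5 × D_KL(P||M) + 0.5 × D_KL(Q||M)
where M = 0.5 × (P + Q) is the mixture distribution.

M = 0.5 × (1/2, 7/24, 5/24) + 0.5 × (5/16, 3/8, 5/16) = (13/32, 1/3, 0.260417)

D_KL(P||M) = 0.0184 nats
D_KL(Q||M) = 0.0192 nats

JSD(P||Q) = 0.5 × 0.0184 + 0.5 × 0.0192 = 0.0188 nats

Unlike KL divergence, JSD is symmetric and bounded: 0 ≤ JSD ≤ log(2).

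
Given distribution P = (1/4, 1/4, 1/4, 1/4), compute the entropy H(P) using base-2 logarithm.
2.0000 bits

Shannon entropy is H(X) = -Σ p(x) log p(x).

For P = (1/4, 1/4, 1/4, 1/4):
H = -1/4 × log_2(1/4) -1/4 × log_2(1/4) -1/4 × log_2(1/4) -1/4 × log_2(1/4)
H = 2.0000 bits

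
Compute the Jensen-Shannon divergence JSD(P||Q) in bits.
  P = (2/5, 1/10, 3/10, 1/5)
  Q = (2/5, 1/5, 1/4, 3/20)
0.0165 bits

Jensen-Shannon divergence is:
JSD(P||Q) = 0.5 × D_KL(P||M) + 0.5 × D_KL(Q||M)
where M = 0.5 × (P + Q) is the mixture distribution.

M = 0.5 × (2/5, 1/10, 3/10, 1/5) + 0.5 × (2/5, 1/5, 1/4, 3/20) = (2/5, 3/20, 11/40, 7/40)

D_KL(P||M) = 0.0177 bits
D_KL(Q||M) = 0.0153 bits

JSD(P||Q) = 0.5 × 0.0177 + 0.5 × 0.0153 = 0.0165 bits

Unlike KL divergence, JSD is symmetric and bounded: 0 ≤ JSD ≤ log(2).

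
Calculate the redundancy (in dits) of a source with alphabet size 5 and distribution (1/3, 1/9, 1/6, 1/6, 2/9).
0.0294 dits

Redundancy measures how far a source is from maximum entropy:
R = H_max - H(X)

Maximum entropy for 5 symbols: H_max = log_10(5) = 0.6990 dits
Actual entropy: H(X) = 0.6696 dits
Redundancy: R = 0.6990 - 0.6696 = 0.0294 dits

This redundancy represents potential for compression: the source could be compressed by 0.0294 dits per symbol.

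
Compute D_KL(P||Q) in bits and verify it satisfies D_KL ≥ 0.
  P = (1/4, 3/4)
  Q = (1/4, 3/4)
0.0000 bits

KL divergence satisfies the Gibbs inequality: D_KL(P||Q) ≥ 0 for all distributions P, Q.

D_KL(P||Q) = Σ p(x) log(p(x)/q(x))
Term by term:
  x=0: 1/4 × log_2[(1/4)/(1/4)] = 0.0000
  x=1: 3/4 × log_2[(3/4)/(3/4)] = 0.0000
D_KL(P||Q) = 0.0000 bits

D_KL(P||Q) = 0.0000 ≥ 0 ✓

This non-negativity is a fundamental property: relative entropy cannot be negative because it measures how different Q is from P.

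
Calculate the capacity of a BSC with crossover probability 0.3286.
0.0865 bits

For a binary symmetric channel (BSC) with error probability p:
Capacity C = 1 - H(p) bits per symbol

where H(p) = -p log₂(p) - (1-p) log₂(1-p) is the binary entropy function.

H(0.3286) = 0.9135 bits
C = 1 - 0.9135 = 0.0865 bits per symbol

This means we can reliably transmit up to 0.0865 bits of information per channel use.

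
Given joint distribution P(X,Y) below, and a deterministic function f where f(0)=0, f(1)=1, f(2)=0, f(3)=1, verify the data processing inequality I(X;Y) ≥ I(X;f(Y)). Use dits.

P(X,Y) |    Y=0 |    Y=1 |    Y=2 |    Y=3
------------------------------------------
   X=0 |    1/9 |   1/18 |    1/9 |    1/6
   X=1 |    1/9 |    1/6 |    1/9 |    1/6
I(X;Y) = 0.0099, I(X;f(Y)) = 0.0022, inequality holds: 0.0099 ≥ 0.0022

Data Processing Inequality: For any Markov chain X → Y → Z, we have I(X;Y) ≥ I(X;Z).

Here Z = f(Y) is a deterministic function of Y, forming X → Y → Z.

Original I(X;Y) = 0.0099 dits

After applying f:
P(X,Z) where Z=f(Y):
- P(X,Z=0) = P(X,Y=0) + P(X,Y=2)
- P(X,Z=1) = P(X,Y=1) + P(X,Y=3)

I(X;Z) = I(X;f(Y)) = 0.0022 dits

Verification: 0.0099 ≥ 0.0022 ✓

Information cannot be created by processing; the function f can only lose information about X.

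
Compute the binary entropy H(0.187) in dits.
0.2093 dits

The binary entropy function is:
H(p) = -p log(p) - (1-p) log(1-p)

H(0.187) = -0.187 × log_10(0.187) - 0.813 × log_10(0.813)
H(0.187) = 0.2093 dits

Note: Binary entropy is maximized at p=0.5 (H=1 bit) and minimized at p=0 or p=1 (H=0).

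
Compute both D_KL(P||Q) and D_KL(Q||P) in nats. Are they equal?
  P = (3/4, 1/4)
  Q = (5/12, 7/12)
D_KL(P||Q) = 0.2290, D_KL(Q||P) = 0.2493

KL divergence is not symmetric: D_KL(P||Q) ≠ D_KL(Q||P) in general.

D_KL(P||Q) = 0.2290 nats
D_KL(Q||P) = 0.2493 nats

No, they are not equal!

This asymmetry is why KL divergence is not a true distance metric.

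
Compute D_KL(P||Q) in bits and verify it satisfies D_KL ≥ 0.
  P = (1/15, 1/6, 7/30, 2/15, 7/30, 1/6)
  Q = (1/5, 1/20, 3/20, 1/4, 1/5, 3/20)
0.2889 bits

KL divergence satisfies the Gibbs inequality: D_KL(P||Q) ≥ 0 for all distributions P, Q.

D_KL(P||Q) = Σ p(x) log(p(x)/q(x))
Term by term:
  x=0: 1/15 × log_2[(1/15)/(1/5)] = -0.1057
  x=1: 1/6 × log_2[(1/6)/(1/20)] = 0.2895
  x=2: 7/30 × log_2[(7/30)/(3/20)] = 0.1487
  x=3: 2/15 × log_2[(2/15)/(1/4)] = -0.1209
  x=4: 7/30 × log_2[(7/30)/(1/5)] = 0.0519
  x=5: 1/6 × log_2[(1/6)/(3/20)] = 0.0253
D_KL(P||Q) = 0.2889 bits

D_KL(P||Q) = 0.2889 ≥ 0 ✓

This non-negativity is a fundamental property: relative entropy cannot be negative because it measures how different Q is from P.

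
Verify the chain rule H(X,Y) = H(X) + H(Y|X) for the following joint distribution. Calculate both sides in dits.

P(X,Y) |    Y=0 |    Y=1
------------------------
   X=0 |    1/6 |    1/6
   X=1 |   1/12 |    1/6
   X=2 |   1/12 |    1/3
H(X,Y) = 0.7280, H(X) = 0.4680, H(Y|X) = 0.2600 (all in dits)

Chain rule: H(X,Y) = H(X) + H(Y|X)

Left side — joint entropy directly:
H(X,Y) = -Σ p(x,y) log p(x,y) = 0.7280 dits

Right side — compute H(Y|X) from the conditional distributions:
P(X) = (1/3, 1/4, 5/12), so H(X) = 0.4680 dits
H(Y|X) = Σ_x P(X=x) · H(Y|X=x):
  P(Y|X=0) = (1/2, 1/2), H(Y|X=0) = 0.3010, weight P(X=0) = 1/3
  P(Y|X=1) = (1/3, 2/3), H(Y|X=1) = 0.2764, weight P(X=1) = 1/4
  P(Y|X=2) = (1/5, 4/5), H(Y|X=2) = 0.2173, weight P(X=2) = 5/12
H(Y|X) = 0.2600 dits

H(X) + H(Y|X) = 0.4680 + 0.2600 = 0.7280 dits

Both sides equal 0.7280 dits. ✓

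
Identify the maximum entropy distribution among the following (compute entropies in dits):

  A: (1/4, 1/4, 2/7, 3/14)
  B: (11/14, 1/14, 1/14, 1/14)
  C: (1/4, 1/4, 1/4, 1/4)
C

For a discrete distribution over n outcomes, entropy is maximized by the uniform distribution.

Computing entropies:
H(A) = 0.5998 dits
H(B) = 0.3279 dits
H(C) = 0.6021 dits

The uniform distribution (where all probabilities equal 1/4) achieves the maximum entropy of log_10(4) = 0.6021 dits.

Distribution C has the highest entropy.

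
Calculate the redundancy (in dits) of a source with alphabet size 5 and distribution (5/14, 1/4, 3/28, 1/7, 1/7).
0.0434 dits

Redundancy measures how far a source is from maximum entropy:
R = H_max - H(X)

Maximum entropy for 5 symbols: H_max = log_10(5) = 0.6990 dits
Actual entropy: H(X) = 0.6556 dits
Redundancy: R = 0.6990 - 0.6556 = 0.0434 dits

This redundancy represents potential for compression: the source could be compressed by 0.0434 dits per symbol.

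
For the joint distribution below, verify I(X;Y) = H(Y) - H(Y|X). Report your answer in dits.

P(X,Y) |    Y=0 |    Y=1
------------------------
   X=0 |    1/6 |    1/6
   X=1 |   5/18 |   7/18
I(X;Y) = 0.0014 dits

Mutual information has multiple equivalent forms:
- I(X;Y) = H(X) - H(X|Y)
- I(X;Y) = H(Y) - H(Y|X)
- I(X;Y) = H(X) + H(Y) - H(X,Y)

Computing all quantities:
H(X) = 0.2764, H(Y) = 0.2983, H(X,Y) = 0.5734
H(X|Y) = 0.2751, H(Y|X) = 0.2970

Verification:
H(X) - H(X|Y) = 0.2764 - 0.2751 = 0.0014
H(Y) - H(Y|X) = 0.2983 - 0.2970 = 0.0014
H(X) + H(Y) - H(X,Y) = 0.2764 + 0.2983 - 0.5734 = 0.0014

All forms give I(X;Y) = 0.0014 dits. ✓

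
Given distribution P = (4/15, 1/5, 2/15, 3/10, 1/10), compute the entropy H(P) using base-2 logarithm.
2.2138 bits

Shannon entropy is H(X) = -Σ p(x) log p(x).

For P = (4/15, 1/5, 2/15, 3/10, 1/10):
H = -4/15 × log_2(4/15) -1/5 × log_2(1/5) -2/15 × log_2(2/15) -3/10 × log_2(3/10) -1/10 × log_2(1/10)
H = 2.2138 bits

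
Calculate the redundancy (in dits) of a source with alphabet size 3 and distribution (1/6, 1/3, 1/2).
0.0379 dits

Redundancy measures how far a source is from maximum entropy:
R = H_max - H(X)

Maximum entropy for 3 symbols: H_max = log_10(3) = 0.4771 dits
Actual entropy: H(X) = 0.4392 dits
Redundancy: R = 0.4771 - 0.4392 = 0.0379 dits

This redundancy represents potential for compression: the source could be compressed by 0.0379 dits per symbol.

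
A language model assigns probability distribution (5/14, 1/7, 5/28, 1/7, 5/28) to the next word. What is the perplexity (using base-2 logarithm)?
4.6598

Perplexity is 2^H (or exp(H) for natural log).

First, H = -Σ p log p = 2.2203 bits
Perplexity = 2^2.2203 = 4.6598

Interpretation: The model's uncertainty is equivalent to choosing uniformly among 4.7 options.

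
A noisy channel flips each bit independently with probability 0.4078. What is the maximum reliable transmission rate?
0.0247 bits

For a binary symmetric channel (BSC) with error probability p:
Capacity C = 1 - H(p) bits per symbol

where H(p) = -p log₂(p) - (1-p) log₂(1-p) is the binary entropy function.

H(0.4078) = 0.9753 bits
C = 1 - 0.9753 = 0.0247 bits per symbol

This means we can reliably transmit up to 0.0247 bits of information per channel use.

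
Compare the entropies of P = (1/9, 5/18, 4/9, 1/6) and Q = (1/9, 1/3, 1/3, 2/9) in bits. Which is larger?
Q

Computing entropies in bits:
H(P) = 1.8163
H(Q) = 1.8911

Distribution Q has higher entropy.

Intuition: The distribution closer to uniform (more spread out) has higher entropy.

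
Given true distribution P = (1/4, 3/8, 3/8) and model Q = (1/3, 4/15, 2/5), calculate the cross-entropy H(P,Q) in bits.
1.6070 bits

Cross-entropy: H(P,Q) = -Σ p(x) log q(x)

Alternatively: H(P,Q) = H(P) + D_KL(P||Q)
H(P) = 1.5613 bits
D_KL(P||Q) = 0.0458 bits

H(P,Q) = 1.5613 + 0.0458 = 1.6070 bits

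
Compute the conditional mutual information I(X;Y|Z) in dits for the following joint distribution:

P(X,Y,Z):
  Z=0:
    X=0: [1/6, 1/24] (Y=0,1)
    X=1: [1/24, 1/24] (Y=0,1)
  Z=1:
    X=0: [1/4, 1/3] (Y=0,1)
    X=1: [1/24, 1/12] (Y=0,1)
0.0063 dits

Conditional mutual information: I(X;Y|Z) = H(X|Z) + H(Y|Z) - H(X,Y|Z)

H(Z) = 0.2622
H(X,Z) = 0.4813 → H(X|Z) = 0.2191
H(Y,Z) = 0.5464 → H(Y|Z) = 0.2842
H(X,Y,Z) = 0.7592 → H(X,Y|Z) = 0.4971

I(X;Y|Z) = 0.2191 + 0.2842 - 0.4971 = 0.0063 dits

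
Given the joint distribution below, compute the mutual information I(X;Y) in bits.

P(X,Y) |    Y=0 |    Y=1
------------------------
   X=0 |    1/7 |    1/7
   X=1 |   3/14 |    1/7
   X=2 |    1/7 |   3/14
0.0207 bits

Mutual information: I(X;Y) = H(X) + H(Y) - H(X,Y)

Marginals:
P(X) = (2/7, 5/14, 5/14), H(X) = 1.5774 bits
P(Y) = (1/2, 1/2), H(Y) = 1.0000 bits

Joint entropy: H(X,Y) = 2.5567 bits

I(X;Y) = 1.5774 + 1.0000 - 2.5567 = 0.0207 bits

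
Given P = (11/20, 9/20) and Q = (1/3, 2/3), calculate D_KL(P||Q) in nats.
0.0986 nats

KL divergence: D_KL(P||Q) = Σ p(x) log(p(x)/q(x))

Computing term by term:
  x=0: 11/20 × log_e[(11/20)/(1/3)] = 11/20 × 0.5008 = 0.2754
  x=1: 9/20 × log_e[(9/20)/(2/3)] = 9/20 × -0.3930 = -0.1769

D_KL(P||Q) = 0.0986 nats

Note: KL divergence is always non-negative and equals 0 iff P = Q.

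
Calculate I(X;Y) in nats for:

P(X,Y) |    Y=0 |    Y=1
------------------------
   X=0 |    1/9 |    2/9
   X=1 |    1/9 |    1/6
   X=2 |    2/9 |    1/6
0.0223 nats

Mutual information: I(X;Y) = H(X) + H(Y) - H(X,Y)

Marginals:
P(X) = (1/3, 5/18, 7/18), H(X) = 1.0893 nats
P(Y) = (4/9, 5/9), H(Y) = 0.6870 nats

Joint entropy: H(X,Y) = 1.7540 nats

I(X;Y) = 1.0893 + 0.6870 - 1.7540 = 0.0223 nats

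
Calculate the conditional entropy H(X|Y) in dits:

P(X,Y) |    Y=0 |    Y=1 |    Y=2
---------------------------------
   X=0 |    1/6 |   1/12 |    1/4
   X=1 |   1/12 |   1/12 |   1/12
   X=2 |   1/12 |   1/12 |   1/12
0.4418 dits

Using the chain rule: H(X|Y) = H(X,Y) - H(Y)

First, compute H(X,Y) = 0.9097 dits

Marginal P(Y) = (1/3, 1/4, 5/12)
H(Y) = 0.4680 dits

H(X|Y) = H(X,Y) - H(Y) = 0.9097 - 0.4680 = 0.4418 dits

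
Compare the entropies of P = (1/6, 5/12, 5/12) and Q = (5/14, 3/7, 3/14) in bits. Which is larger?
Q

Computing entropies in bits:
H(P) = 1.4834
H(Q) = 1.5306

Distribution Q has higher entropy.

Intuition: The distribution closer to uniform (more spread out) has higher entropy.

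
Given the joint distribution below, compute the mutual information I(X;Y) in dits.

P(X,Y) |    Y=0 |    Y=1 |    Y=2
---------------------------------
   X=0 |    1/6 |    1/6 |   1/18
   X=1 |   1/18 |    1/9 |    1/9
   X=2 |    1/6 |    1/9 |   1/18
0.0209 dits

Mutual information: I(X;Y) = H(X) + H(Y) - H(X,Y)

Marginals:
P(X) = (7/18, 5/18, 1/3), H(X) = 0.4731 dits
P(Y) = (7/18, 7/18, 2/9), H(Y) = 0.4642 dits

Joint entropy: H(X,Y) = 0.9164 dits

I(X;Y) = 0.4731 + 0.4642 - 0.9164 = 0.0209 dits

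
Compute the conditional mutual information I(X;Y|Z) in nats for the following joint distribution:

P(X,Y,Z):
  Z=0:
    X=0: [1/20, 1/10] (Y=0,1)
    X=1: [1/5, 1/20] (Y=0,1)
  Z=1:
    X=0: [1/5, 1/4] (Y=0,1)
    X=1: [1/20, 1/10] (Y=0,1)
0.0470 nats

Conditional mutual information: I(X;Y|Z) = H(X|Z) + H(Y|Z) - H(X,Y|Z)

H(Z) = 0.6730
H(X,Z) = 1.2750 → H(X|Z) = 0.6020
H(Y,Z) = 1.3452 → H(Y|Z) = 0.6721
H(X,Y,Z) = 1.9002 → H(X,Y|Z) = 1.2272

I(X;Y|Z) = 0.6020 + 0.6721 - 1.2272 = 0.0470 nats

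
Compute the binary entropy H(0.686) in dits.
0.2702 dits

The binary entropy function is:
H(p) = -p log(p) - (1-p) log(1-p)

H(0.686) = -0.686 × log_10(0.686) - 0.314 × log_10(0.314)
H(0.686) = 0.2702 dits

Note: Binary entropy is maximized at p=0.5 (H=1 bit) and minimized at p=0 or p=1 (H=0).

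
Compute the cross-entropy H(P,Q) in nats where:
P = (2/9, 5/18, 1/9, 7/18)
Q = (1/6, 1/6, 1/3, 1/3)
1.4452 nats

Cross-entropy: H(P,Q) = -Σ p(x) log q(x)

Alternatively: H(P,Q) = H(P) + D_KL(P||Q)
H(P) = 1.3015 nats
D_KL(P||Q) = 0.1437 nats

H(P,Q) = 1.3015 + 0.1437 = 1.4452 nats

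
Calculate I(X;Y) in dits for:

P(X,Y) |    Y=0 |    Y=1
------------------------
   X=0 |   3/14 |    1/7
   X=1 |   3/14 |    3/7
0.0145 dits

Mutual information: I(X;Y) = H(X) + H(Y) - H(X,Y)

Marginals:
P(X) = (5/14, 9/14), H(X) = 0.2831 dits
P(Y) = (3/7, 4/7), H(Y) = 0.2966 dits

Joint entropy: H(X,Y) = 0.5651 dits

I(X;Y) = 0.2831 + 0.2966 - 0.5651 = 0.0145 dits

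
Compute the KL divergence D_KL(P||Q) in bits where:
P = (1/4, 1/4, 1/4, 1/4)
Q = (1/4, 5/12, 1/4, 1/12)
0.2120 bits

KL divergence: D_KL(P||Q) = Σ p(x) log(p(x)/q(x))

Computing term by term:
  x=0: 1/4 × log_2[(1/4)/(1/4)] = 1/4 × 0.0000 = 0.0000
  x=1: 1/4 × log_2[(1/4)/(5/12)] = 1/4 × -0.7370 = -0.1842
  x=2: 1/4 × log_2[(1/4)/(1/4)] = 1/4 × 0.0000 = 0.0000
  x=3: 1/4 × log_2[(1/4)/(1/12)] = 1/4 × 1.5850 = 0.3962

D_KL(P||Q) = 0.2120 bits

Note: KL divergence is always non-negative and equals 0 iff P = Q.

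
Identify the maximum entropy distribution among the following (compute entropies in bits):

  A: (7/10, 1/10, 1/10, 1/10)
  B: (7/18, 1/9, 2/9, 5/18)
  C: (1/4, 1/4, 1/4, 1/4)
C

For a discrete distribution over n outcomes, entropy is maximized by the uniform distribution.

Computing entropies:
H(A) = 1.3568 bits
H(B) = 1.8776 bits
H(C) = 2.0000 bits

The uniform distribution (where all probabilities equal 1/4) achieves the maximum entropy of log_2(4) = 2.0000 bits.

Distribution C has the highest entropy.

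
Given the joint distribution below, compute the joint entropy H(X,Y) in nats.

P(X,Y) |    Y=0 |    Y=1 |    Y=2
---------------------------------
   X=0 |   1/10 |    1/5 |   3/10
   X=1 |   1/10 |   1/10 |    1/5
1.6957 nats

Joint entropy is H(X,Y) = -Σ_{x,y} p(x,y) log p(x,y).

Summing over all non-zero entries:
H(X,Y) = -[1/10·log_e(1/10) + 1/5·log_e(1/5) + 3/10·log_e(3/10) + 1/10·log_e(1/10) + 1/10·log_e(1/10) + 1/5·log_e(1/5)]
H(X,Y) = 1.6957 nats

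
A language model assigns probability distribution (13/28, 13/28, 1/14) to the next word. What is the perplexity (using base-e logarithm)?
2.4620

Perplexity is e^H (or exp(H) for natural log).

First, H = -Σ p log p = 0.9010 nats
Perplexity = e^0.9010 = 2.4620

Interpretation: The model's uncertainty is equivalent to choosing uniformly among 2.5 options.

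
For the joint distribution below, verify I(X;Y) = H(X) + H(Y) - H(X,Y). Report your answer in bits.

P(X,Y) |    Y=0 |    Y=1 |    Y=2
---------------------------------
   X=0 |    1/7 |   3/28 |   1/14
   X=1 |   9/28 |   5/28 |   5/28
I(X;Y) = 0.0040 bits

Mutual information has multiple equivalent forms:
- I(X;Y) = H(X) - H(X|Y)
- I(X;Y) = H(Y) - H(Y|X)
- I(X;Y) = H(X) + H(Y) - H(X,Y)

Computing all quantities:
H(X) = 0.9059, H(Y) = 1.5303, H(X,Y) = 2.4322
H(X|Y) = 0.9019, H(Y|X) = 1.5263

Verification:
H(X) - H(X|Y) = 0.9059 - 0.9019 = 0.0040
H(Y) - H(Y|X) = 1.5303 - 1.5263 = 0.0040
H(X) + H(Y) - H(X,Y) = 0.9059 + 1.5303 - 2.4322 = 0.0040

All forms give I(X;Y) = 0.0040 bits. ✓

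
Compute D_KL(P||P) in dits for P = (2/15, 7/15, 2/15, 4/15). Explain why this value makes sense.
0.0000 dits

KL divergence satisfies the Gibbs inequality: D_KL(P||Q) ≥ 0 for all distributions P, Q.

D_KL(P||Q) = Σ p(x) log(p(x)/q(x))
Each term is p(x) × log_10(p(x)/p(x)) = p(x) × log_10(1) = 0, so the sum is 0.
D_KL(P||Q) = 0.0000 dits

When P = Q, the KL divergence is exactly 0, as there is no 'divergence' between identical distributions.

This non-negativity is a fundamental property: relative entropy cannot be negative because it measures how different Q is from P.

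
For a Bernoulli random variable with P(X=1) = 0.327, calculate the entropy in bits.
0.9118 bits

The binary entropy function is:
H(p) = -p log(p) - (1-p) log(1-p)

H(0.327) = -0.327 × log_2(0.327) - 0.673 × log_2(0.673)
H(0.327) = 0.9118 bits

Note: Binary entropy is maximized at p=0.5 (H=1 bit) and minimized at p=0 or p=1 (H=0).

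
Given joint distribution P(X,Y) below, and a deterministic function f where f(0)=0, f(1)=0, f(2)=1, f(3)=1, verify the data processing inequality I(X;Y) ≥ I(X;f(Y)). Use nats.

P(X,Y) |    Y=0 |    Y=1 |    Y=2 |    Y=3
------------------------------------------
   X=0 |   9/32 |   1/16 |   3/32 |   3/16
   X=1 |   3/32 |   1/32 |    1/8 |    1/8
I(X;Y) = 0.0313, I(X;f(Y)) = 0.0224, inequality holds: 0.0313 ≥ 0.0224

Data Processing Inequality: For any Markov chain X → Y → Z, we have I(X;Y) ≥ I(X;Z).

Here Z = f(Y) is a deterministic function of Y, forming X → Y → Z.

Original I(X;Y) = 0.0313 nats

After applying f:
P(X,Z) where Z=f(Y):
- P(X,Z=0) = P(X,Y=0) + P(X,Y=1)
- P(X,Z=1) = P(X,Y=2) + P(X,Y=3)

I(X;Z) = I(X;f(Y)) = 0.0224 nats

Verification: 0.0313 ≥ 0.0224 ✓

Information cannot be created by processing; the function f can only lose information about X.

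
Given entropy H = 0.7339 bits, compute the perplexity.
1.6631

Perplexity is 2^H (or exp(H) for natural log).

H = 0.7339 bits
Perplexity = 2^0.7339 = 1.6631

Interpretation: The model's uncertainty is equivalent to choosing uniformly among 1.7 options.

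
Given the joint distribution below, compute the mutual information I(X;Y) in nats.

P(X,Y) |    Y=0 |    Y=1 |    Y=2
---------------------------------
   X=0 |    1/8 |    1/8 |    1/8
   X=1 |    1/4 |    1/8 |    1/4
0.0109 nats

Mutual information: I(X;Y) = H(X) + H(Y) - H(X,Y)

Marginals:
P(X) = (3/8, 5/8), H(X) = 0.6616 nats
P(Y) = (3/8, 1/4, 3/8), H(Y) = 1.0822 nats

Joint entropy: H(X,Y) = 1.7329 nats

I(X;Y) = 0.6616 + 1.0822 - 1.7329 = 0.0109 nats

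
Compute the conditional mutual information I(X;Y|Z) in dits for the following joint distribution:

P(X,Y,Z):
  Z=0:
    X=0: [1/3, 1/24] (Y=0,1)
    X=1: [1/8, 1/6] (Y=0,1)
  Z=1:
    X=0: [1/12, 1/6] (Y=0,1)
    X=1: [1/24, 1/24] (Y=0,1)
0.0381 dits

Conditional mutual information: I(X;Y|Z) = H(X|Z) + H(Y|Z) - H(X,Y|Z)

H(Z) = 0.2764
H(X,Z) = 0.5563 → H(X|Z) = 0.2798
H(Y,Z) = 0.5520 → H(Y|Z) = 0.2756
H(X,Y,Z) = 0.7938 → H(X,Y|Z) = 0.5173

I(X;Y|Z) = 0.2798 + 0.2756 - 0.5173 = 0.0381 dits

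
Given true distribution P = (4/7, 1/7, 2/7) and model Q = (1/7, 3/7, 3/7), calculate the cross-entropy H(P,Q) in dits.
0.6406 dits

Cross-entropy: H(P,Q) = -Σ p(x) log q(x)

Alternatively: H(P,Q) = H(P) + D_KL(P||Q)
H(P) = 0.4151 dits
D_KL(P||Q) = 0.2256 dits

H(P,Q) = 0.4151 + 0.2256 = 0.6406 dits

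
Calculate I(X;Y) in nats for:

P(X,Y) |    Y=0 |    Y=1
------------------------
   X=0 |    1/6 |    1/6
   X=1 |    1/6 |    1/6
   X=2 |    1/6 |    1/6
0.0000 nats

Mutual information: I(X;Y) = H(X) + H(Y) - H(X,Y)

Marginals:
P(X) = (1/3, 1/3, 1/3), H(X) = 1.0986 nats
P(Y) = (1/2, 1/2), H(Y) = 0.6931 nats

Joint entropy: H(X,Y) = 1.7918 nats

I(X;Y) = 1.0986 + 0.6931 - 1.7918 = 0.0000 nats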